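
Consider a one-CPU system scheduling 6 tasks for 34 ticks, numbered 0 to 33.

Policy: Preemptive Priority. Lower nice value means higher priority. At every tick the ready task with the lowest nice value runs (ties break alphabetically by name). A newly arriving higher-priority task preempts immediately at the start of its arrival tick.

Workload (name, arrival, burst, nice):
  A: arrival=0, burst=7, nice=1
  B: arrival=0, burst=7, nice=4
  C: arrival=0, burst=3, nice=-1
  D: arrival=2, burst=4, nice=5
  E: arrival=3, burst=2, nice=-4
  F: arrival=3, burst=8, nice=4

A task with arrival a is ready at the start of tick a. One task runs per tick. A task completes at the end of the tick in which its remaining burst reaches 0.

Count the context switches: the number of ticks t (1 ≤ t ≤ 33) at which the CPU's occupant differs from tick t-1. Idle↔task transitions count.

t=0: ready={A,B,C} → run C
t=1: ready={A,B,C} → run C
t=2: ready={A,B,C,D} → run C
t=3: ready={A,B,D,E,F} → run E
t=4: ready={A,B,D,E,F} → run E
t=5: ready={A,B,D,F} → run A
t=6: ready={A,B,D,F} → run A
t=7: ready={A,B,D,F} → run A
t=8: ready={A,B,D,F} → run A
t=9: ready={A,B,D,F} → run A
t=10: ready={A,B,D,F} → run A
t=11: ready={A,B,D,F} → run A
t=12: ready={B,D,F} → run B
t=13: ready={B,D,F} → run B
t=14: ready={B,D,F} → run B
t=15: ready={B,D,F} → run B
t=16: ready={B,D,F} → run B
t=17: ready={B,D,F} → run B
t=18: ready={B,D,F} → run B
t=19: ready={D,F} → run F
t=20: ready={D,F} → run F
t=21: ready={D,F} → run F
t=22: ready={D,F} → run F
t=23: ready={D,F} → run F
t=24: ready={D,F} → run F
t=25: ready={D,F} → run F
t=26: ready={D,F} → run F
t=27: ready={D} → run D
t=28: ready={D} → run D
t=29: ready={D} → run D
t=30: ready={D} → run D
t=31: (idle)
t=32: (idle)
t=33: (idle)

context switches = 6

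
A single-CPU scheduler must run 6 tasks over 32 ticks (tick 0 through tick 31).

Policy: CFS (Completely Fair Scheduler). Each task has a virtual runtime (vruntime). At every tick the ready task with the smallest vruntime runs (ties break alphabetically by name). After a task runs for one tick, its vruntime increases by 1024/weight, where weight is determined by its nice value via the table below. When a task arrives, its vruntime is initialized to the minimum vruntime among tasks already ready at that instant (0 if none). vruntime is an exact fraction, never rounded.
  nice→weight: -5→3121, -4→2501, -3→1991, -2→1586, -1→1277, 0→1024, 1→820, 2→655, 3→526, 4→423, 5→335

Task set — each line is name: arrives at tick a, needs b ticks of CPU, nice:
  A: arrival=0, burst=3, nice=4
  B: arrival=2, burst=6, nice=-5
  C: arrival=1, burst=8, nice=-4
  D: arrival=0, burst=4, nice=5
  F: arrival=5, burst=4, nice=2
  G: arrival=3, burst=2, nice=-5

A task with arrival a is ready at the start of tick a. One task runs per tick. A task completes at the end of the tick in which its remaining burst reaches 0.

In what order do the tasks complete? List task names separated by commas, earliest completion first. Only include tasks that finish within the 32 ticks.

t=0: vr[A=0 D=0] → run A
t=1: vr[A=1024/423 C=0 D=0] → run C
t=2: vr[A=1024/423 B=0 C=1024/2501 D=0] → run B
t=3: vr[A=1024/423 B=1024/3121 C=1024/2501 D=0 G=0] → run D
t=4: vr[A=1024/423 B=1024/3121 C=1024/2501 D=1024/335 G=0] → run G
t=5: vr[A=1024/423 B=1024/3121 C=1024/2501 D=1024/335 F=1024/3121 G=1024/3121] → run B
t=6: vr[A=1024/423 B=2048/3121 C=1024/2501 D=1024/335 F=1024/3121 G=1024/3121] → run F
t=7: vr[A=1024/423 B=2048/3121 C=1024/2501 D=1024/335 F=3866624/2044255 G=1024/3121] → run G
t=8: vr[A=1024/423 B=2048/3121 C=1024/2501 D=1024/335 F=3866624/2044255] → run C
t=9: vr[A=1024/423 B=2048/3121 C=2048/2501 D=1024/335 F=3866624/2044255] → run B
t=10: vr[A=1024/423 B=3072/3121 C=2048/2501 D=1024/335 F=3866624/2044255] → run C
t=11: vr[A=1024/423 B=3072/3121 C=3072/2501 D=1024/335 F=3866624/2044255] → run B
t=12: vr[A=1024/423 B=4096/3121 C=3072/2501 D=1024/335 F=3866624/2044255] → run C
t=13: vr[A=1024/423 B=4096/3121 C=4096/2501 D=1024/335 F=3866624/2044255] → run B
t=14: vr[A=1024/423 B=5120/3121 C=4096/2501 D=1024/335 F=3866624/2044255] → run C
t=15: vr[A=1024/423 B=5120/3121 C=5120/2501 D=1024/335 F=3866624/2044255] → run B
t=16: vr[A=1024/423 C=5120/2501 D=1024/335 F=3866624/2044255] → run F
t=17: vr[A=1024/423 C=5120/2501 D=1024/335 F=7062528/2044255] → run C
t=18: vr[A=1024/423 C=6144/2501 D=1024/335 F=7062528/2044255] → run A
t=19: vr[A=2048/423 C=6144/2501 D=1024/335 F=7062528/2044255] → run C
t=20: vr[A=2048/423 C=7168/2501 D=1024/335 F=7062528/2044255] → run C
t=21: vr[A=2048/423 D=1024/335 F=7062528/2044255] → run D
t=22: vr[A=2048/423 D=2048/335 F=7062528/2044255] → run F
t=23: vr[A=2048/423 D=2048/335 F=10258432/2044255] → run A
t=24: vr[D=2048/335 F=10258432/2044255] → run F
t=25: vr[D=2048/335] → run D
t=26: vr[D=3072/335] → run D
t=27: (idle)
t=28: (idle)
t=29: (idle)
t=30: (idle)
t=31: (idle)

completion order = G, B, C, A, F, D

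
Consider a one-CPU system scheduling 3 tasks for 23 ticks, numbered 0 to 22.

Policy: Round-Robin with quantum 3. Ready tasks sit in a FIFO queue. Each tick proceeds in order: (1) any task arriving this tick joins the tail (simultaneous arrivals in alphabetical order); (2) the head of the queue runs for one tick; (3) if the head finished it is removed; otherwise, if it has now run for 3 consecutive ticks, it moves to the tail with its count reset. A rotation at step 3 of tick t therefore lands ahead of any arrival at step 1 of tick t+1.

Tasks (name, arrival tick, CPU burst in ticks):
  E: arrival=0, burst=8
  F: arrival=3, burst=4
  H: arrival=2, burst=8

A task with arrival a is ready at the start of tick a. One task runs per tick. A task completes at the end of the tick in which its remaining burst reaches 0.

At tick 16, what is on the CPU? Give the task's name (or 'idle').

t=0: queue=[E] q_used=0 → run E
t=1: queue=[E] q_used=1 → run E
t=2: queue=[E,H] q_used=2 → run E
t=3: queue=[H,E,F] q_used=0 → run H
t=4: queue=[H,E,F] q_used=1 → run H
t=5: queue=[H,E,F] q_used=2 → run H
t=6: queue=[E,F,H] q_used=0 → run E
t=7: queue=[E,F,H] q_used=1 → run E
t=8: queue=[E,F,H] q_used=2 → run E
t=9: queue=[F,H,E] q_used=0 → run F
t=10: queue=[F,H,E] q_used=1 → run F
t=11: queue=[F,H,E] q_used=2 → run F
t=12: queue=[H,E,F] q_used=0 → run H
t=13: queue=[H,E,F] q_used=1 → run H
t=14: queue=[H,E,F] q_used=2 → run H
t=15: queue=[E,F,H] q_used=0 → run E
t=16: queue=[E,F,H] q_used=1 → run E
t=17: queue=[F,H] q_used=0 → run F
t=18: queue=[H] q_used=0 → run H
t=19: queue=[H] q_used=1 → run H
t=20: (idle)
t=21: (idle)
t=22: (idle)

running at tick 16 = E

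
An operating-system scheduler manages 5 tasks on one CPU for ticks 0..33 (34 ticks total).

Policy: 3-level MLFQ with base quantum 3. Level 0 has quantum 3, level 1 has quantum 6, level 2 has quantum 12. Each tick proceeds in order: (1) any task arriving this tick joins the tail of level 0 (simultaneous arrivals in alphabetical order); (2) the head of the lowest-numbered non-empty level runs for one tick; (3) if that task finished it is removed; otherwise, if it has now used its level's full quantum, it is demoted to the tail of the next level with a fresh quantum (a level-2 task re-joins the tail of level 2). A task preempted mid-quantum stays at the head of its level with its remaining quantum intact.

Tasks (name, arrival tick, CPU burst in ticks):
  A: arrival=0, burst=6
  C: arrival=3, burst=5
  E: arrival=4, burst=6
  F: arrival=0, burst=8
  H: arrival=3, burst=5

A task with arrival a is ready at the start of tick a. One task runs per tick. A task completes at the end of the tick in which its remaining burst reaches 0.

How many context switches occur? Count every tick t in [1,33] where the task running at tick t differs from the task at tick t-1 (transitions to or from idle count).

context switches = 10

t=0: L0/L1/L2 = AF/-/- → run A
t=1: L0/L1/L2 = AF/-/- → run A
t=2: L0/L1/L2 = AF/-/- → run A
t=3: L0/L1/L2 = FCH/A/- → run F
t=4: L0/L1/L2 = FCHE/A/- → run F
t=5: L0/L1/L2 = FCHE/A/- → run F
t=6: L0/L1/L2 = CHE/AF/- → run C
t=7: L0/L1/L2 = CHE/AF/- → run C
t=8: L0/L1/L2 = CHE/AF/- → run C
t=9: L0/L1/L2 = HE/AFC/- → run H
t=10: L0/L1/L2 = HE/AFC/- → run H
t=11: L0/L1/L2 = HE/AFC/- → run H
t=12: L0/L1/L2 = E/AFCH/- → run E
t=13: L0/L1/L2 = E/AFCH/- → run E
t=14: L0/L1/L2 = E/AFCH/- → run E
t=15: L0/L1/L2 = -/AFCHE/- → run A
t=16: L0/L1/L2 = -/AFCHE/- → run A
t=17: L0/L1/L2 = -/AFCHE/- → run A
t=18: L0/L1/L2 = -/FCHE/- → run F
t=19: L0/L1/L2 = -/FCHE/- → run F
t=20: L0/L1/L2 = -/FCHE/- → run F
t=21: L0/L1/L2 = -/FCHE/- → run F
t=22: L0/L1/L2 = -/FCHE/- → run F
t=23: L0/L1/L2 = -/CHE/- → run C
t=24: L0/L1/L2 = -/CHE/- → run C
t=25: L0/L1/L2 = -/HE/- → run H
t=26: L0/L1/L2 = -/HE/- → run H
t=27: L0/L1/L2 = -/E/- → run E
t=28: L0/L1/L2 = -/E/- → run E
t=29: L0/L1/L2 = -/E/- → run E
t=30: (idle)
t=31: (idle)
t=32: (idle)
t=33: (idle)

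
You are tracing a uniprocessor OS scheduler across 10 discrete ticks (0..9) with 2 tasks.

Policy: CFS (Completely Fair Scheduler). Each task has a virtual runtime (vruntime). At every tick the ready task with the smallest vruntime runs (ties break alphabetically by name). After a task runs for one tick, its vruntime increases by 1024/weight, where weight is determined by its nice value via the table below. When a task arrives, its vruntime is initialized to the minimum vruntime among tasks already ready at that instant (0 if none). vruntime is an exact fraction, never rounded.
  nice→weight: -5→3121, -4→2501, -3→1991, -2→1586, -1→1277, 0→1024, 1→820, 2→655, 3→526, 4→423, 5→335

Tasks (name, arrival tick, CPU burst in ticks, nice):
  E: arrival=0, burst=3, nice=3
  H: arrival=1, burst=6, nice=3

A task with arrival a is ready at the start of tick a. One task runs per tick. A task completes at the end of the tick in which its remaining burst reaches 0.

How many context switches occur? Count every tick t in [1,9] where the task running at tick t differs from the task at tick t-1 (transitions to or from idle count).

context switches = 4

t=0: vr[E=0] → run E
t=1: vr[E=512/263 H=512/263] → run E
t=2: vr[E=1024/263 H=512/263] → run H
t=3: vr[E=1024/263 H=1024/263] → run E
t=4: vr[H=1024/263] → run H
t=5: vr[H=1536/263] → run H
t=6: vr[H=2048/263] → run H
t=7: vr[H=2560/263] → run H
t=8: vr[H=3072/263] → run H
t=9: (idle)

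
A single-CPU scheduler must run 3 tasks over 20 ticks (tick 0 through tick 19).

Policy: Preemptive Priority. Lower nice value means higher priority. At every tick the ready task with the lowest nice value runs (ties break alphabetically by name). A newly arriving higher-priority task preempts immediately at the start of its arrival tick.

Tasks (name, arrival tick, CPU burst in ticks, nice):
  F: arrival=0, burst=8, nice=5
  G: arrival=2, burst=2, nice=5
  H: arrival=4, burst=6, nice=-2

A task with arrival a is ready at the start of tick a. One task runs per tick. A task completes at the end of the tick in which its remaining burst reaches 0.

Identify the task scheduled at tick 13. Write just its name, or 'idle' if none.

t=0: ready={F} → run F
t=1: ready={F} → run F
t=2: ready={F,G} → run F
t=3: ready={F,G} → run F
t=4: ready={F,G,H} → run H
t=5: ready={F,G,H} → run H
t=6: ready={F,G,H} → run H
t=7: ready={F,G,H} → run H
t=8: ready={F,G,H} → run H
t=9: ready={F,G,H} → run H
t=10: ready={F,G} → run F
t=11: ready={F,G} → run F
t=12: ready={F,G} → run F
t=13: ready={F,G} → run F
t=14: ready={G} → run G
t=15: ready={G} → run G
t=16: (idle)
t=17: (idle)
t=18: (idle)
t=19: (idle)

running at tick 13 = F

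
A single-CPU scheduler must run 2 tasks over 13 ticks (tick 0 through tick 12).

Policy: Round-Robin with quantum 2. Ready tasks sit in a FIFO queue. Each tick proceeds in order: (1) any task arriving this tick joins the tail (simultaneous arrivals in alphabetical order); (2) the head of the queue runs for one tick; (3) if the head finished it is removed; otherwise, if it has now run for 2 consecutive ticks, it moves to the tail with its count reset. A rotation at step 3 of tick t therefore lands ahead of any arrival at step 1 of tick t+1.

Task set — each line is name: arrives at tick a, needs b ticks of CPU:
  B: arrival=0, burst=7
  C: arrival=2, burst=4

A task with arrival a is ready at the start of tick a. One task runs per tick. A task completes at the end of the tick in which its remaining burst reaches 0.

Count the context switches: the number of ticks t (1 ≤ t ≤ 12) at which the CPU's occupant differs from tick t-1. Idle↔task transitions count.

t=0: queue=[B] q_used=0 → run B
t=1: queue=[B] q_used=1 → run B
t=2: queue=[B,C] q_used=0 → run B
t=3: queue=[B,C] q_used=1 → run B
t=4: queue=[C,B] q_used=0 → run C
t=5: queue=[C,B] q_used=1 → run C
t=6: queue=[B,C] q_used=0 → run B
t=7: queue=[B,C] q_used=1 → run B
t=8: queue=[C,B] q_used=0 → run C
t=9: queue=[C,B] q_used=1 → run C
t=10: queue=[B] q_used=0 → run B
t=11: (idle)
t=12: (idle)

context switches = 5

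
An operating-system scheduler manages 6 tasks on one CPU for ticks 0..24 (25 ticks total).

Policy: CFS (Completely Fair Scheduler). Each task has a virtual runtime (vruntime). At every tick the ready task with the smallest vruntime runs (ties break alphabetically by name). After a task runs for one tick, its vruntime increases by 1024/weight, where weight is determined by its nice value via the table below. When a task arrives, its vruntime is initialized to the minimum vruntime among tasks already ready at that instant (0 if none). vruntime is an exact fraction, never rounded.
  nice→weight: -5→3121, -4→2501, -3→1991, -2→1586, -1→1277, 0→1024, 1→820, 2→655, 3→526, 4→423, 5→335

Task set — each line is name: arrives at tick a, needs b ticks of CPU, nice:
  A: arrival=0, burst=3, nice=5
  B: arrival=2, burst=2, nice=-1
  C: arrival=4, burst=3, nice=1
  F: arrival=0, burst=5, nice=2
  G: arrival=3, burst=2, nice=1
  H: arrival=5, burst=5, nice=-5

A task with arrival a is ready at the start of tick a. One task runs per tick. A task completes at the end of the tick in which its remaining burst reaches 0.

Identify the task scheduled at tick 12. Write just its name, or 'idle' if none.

t=0: vr[A=0 F=0] → run A
t=1: vr[A=1024/335 F=0] → run F
t=2: vr[A=1024/335 B=1024/655 F=1024/655] → run B
t=3: vr[A=1024/335 B=1978368/836435 F=1024/655 G=1024/655] → run F
t=4: vr[A=1024/335 B=1978368/836435 C=1024/655 F=2048/655 G=1024/655] → run C
t=5: vr[A=1024/335 B=1978368/836435 C=15104/5371 F=2048/655 G=1024/655 H=1024/655] → run G
t=6: vr[A=1024/335 B=1978368/836435 C=15104/5371 F=2048/655 G=15104/5371 H=1024/655] → run H
t=7: vr[A=1024/335 B=1978368/836435 C=15104/5371 F=2048/655 G=15104/5371 H=3866624/2044255] → run H
t=8: vr[A=1024/335 B=1978368/836435 C=15104/5371 F=2048/655 G=15104/5371 H=4537344/2044255] → run H
t=9: vr[A=1024/335 B=1978368/836435 C=15104/5371 F=2048/655 G=15104/5371 H=5208064/2044255] → run B
t=10: vr[A=1024/335 C=15104/5371 F=2048/655 G=15104/5371 H=5208064/2044255] → run H
t=11: vr[A=1024/335 C=15104/5371 F=2048/655 G=15104/5371 H=5878784/2044255] → run C
t=12: vr[A=1024/335 C=109056/26855 F=2048/655 G=15104/5371 H=5878784/2044255] → run G
t=13: vr[A=1024/335 C=109056/26855 F=2048/655 H=5878784/2044255] → run H
t=14: vr[A=1024/335 C=109056/26855 F=2048/655] → run A
t=15: vr[A=2048/335 C=109056/26855 F=2048/655] → run F
t=16: vr[A=2048/335 C=109056/26855 F=3072/655] → run C
t=17: vr[A=2048/335 F=3072/655] → run F
t=18: vr[A=2048/335 F=4096/655] → run A
t=19: vr[F=4096/655] → run F
t=20: (idle)
t=21: (idle)
t=22: (idle)
t=23: (idle)
t=24: (idle)

running at tick 12 = G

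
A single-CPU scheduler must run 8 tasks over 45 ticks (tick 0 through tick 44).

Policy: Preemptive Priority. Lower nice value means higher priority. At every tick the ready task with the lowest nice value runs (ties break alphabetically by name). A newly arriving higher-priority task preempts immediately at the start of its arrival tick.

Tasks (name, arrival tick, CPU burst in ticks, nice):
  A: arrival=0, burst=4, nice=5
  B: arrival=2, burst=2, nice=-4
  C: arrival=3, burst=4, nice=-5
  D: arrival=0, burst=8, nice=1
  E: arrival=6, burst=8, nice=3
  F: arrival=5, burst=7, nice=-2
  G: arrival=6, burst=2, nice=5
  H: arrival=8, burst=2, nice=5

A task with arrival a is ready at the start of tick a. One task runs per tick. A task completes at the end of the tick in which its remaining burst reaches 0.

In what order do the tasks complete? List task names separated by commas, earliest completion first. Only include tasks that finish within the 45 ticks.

completion order = C, B, F, D, E, A, G, H

t=0: ready={A,D} → run D
t=1: ready={A,D} → run D
t=2: ready={A,B,D} → run B
t=3: ready={A,B,C,D} → run C
t=4: ready={A,B,C,D} → run C
t=5: ready={A,B,C,D,F} → run C
t=6: ready={A,B,C,D,E,F,G} → run C
t=7: ready={A,B,D,E,F,G} → run B
t=8: ready={A,D,E,F,G,H} → run F
t=9: ready={A,D,E,F,G,H} → run F
t=10: ready={A,D,E,F,G,H} → run F
t=11: ready={A,D,E,F,G,H} → run F
t=12: ready={A,D,E,F,G,H} → run F
t=13: ready={A,D,E,F,G,H} → run F
t=14: ready={A,D,E,F,G,H} → run F
t=15: ready={A,D,E,G,H} → run D
t=16: ready={A,D,E,G,H} → run D
t=17: ready={A,D,E,G,H} → run D
t=18: ready={A,D,E,G,H} → run D
t=19: ready={A,D,E,G,H} → run D
t=20: ready={A,D,E,G,H} → run D
t=21: ready={A,E,G,H} → run E
t=22: ready={A,E,G,H} → run E
t=23: ready={A,E,G,H} → run E
t=24: ready={A,E,G,H} → run E
t=25: ready={A,E,G,H} → run E
t=26: ready={A,E,G,H} → run E
t=27: ready={A,E,G,H} → run E
t=28: ready={A,E,G,H} → run E
t=29: ready={A,G,H} → run A
t=30: ready={A,G,H} → run A
t=31: ready={A,G,H} → run A
t=32: ready={A,G,H} → run A
t=33: ready={G,H} → run G
t=34: ready={G,H} → run G
t=35: ready={H} → run H
t=36: ready={H} → run H
t=37: (idle)
t=38: (idle)
t=39: (idle)
t=40: (idle)
t=41: (idle)
t=42: (idle)
t=43: (idle)
t=44: (idle)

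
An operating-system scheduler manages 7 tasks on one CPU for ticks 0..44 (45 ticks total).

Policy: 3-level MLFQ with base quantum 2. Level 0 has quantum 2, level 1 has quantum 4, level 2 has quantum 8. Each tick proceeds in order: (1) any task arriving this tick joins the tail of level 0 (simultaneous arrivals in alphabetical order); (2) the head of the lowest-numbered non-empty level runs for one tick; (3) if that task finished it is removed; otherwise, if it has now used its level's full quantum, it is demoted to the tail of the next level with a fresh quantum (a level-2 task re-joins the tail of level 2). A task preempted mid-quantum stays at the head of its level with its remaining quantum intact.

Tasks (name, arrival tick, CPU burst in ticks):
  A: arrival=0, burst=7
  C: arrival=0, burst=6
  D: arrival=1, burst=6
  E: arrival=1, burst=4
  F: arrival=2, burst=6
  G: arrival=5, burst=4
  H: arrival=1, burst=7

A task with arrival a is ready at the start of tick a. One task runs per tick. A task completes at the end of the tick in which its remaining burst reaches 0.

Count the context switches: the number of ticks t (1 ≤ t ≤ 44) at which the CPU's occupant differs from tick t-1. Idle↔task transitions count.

context switches = 16

t=0: L0/L1/L2 = AC/-/- → run A
t=1: L0/L1/L2 = ACDEH/-/- → run A
t=2: L0/L1/L2 = CDEHF/A/- → run C
t=3: L0/L1/L2 = CDEHF/A/- → run C
t=4: L0/L1/L2 = DEHF/AC/- → run D
t=5: L0/L1/L2 = DEHFG/AC/- → run D
t=6: L0/L1/L2 = EHFG/ACD/- → run E
t=7: L0/L1/L2 = EHFG/ACD/- → run E
t=8: L0/L1/L2 = HFG/ACDE/- → run H
t=9: L0/L1/L2 = HFG/ACDE/- → run H
t=10: L0/L1/L2 = FG/ACDEH/- → run F
t=11: L0/L1/L2 = FG/ACDEH/- → run F
t=12: L0/L1/L2 = G/ACDEHF/- → run G
t=13: L0/L1/L2 = G/ACDEHF/- → run G
t=14: L0/L1/L2 = -/ACDEHFG/- → run A
t=15: L0/L1/L2 = -/ACDEHFG/- → run A
t=16: L0/L1/L2 = -/ACDEHFG/- → run A
t=17: L0/L1/L2 = -/ACDEHFG/- → run A
t=18: L0/L1/L2 = -/CDEHFG/A → run C
t=19: L0/L1/L2 = -/CDEHFG/A → run C
t=20: L0/L1/L2 = -/CDEHFG/A → run C
t=21: L0/L1/L2 = -/CDEHFG/A → run C
t=22: L0/L1/L2 = -/DEHFG/A → run D
t=23: L0/L1/L2 = -/DEHFG/A → run D
t=24: L0/L1/L2 = -/DEHFG/A → run D
t=25: L0/L1/L2 = -/DEHFG/A → run D
t=26: L0/L1/L2 = -/EHFG/A → run E
t=27: L0/L1/L2 = -/EHFG/A → run E
t=28: L0/L1/L2 = -/HFG/A → run H
t=29: L0/L1/L2 = -/HFG/A → run H
t=30: L0/L1/L2 = -/HFG/A → run H
t=31: L0/L1/L2 = -/HFG/A → run H
t=32: L0/L1/L2 = -/FG/AH → run F
t=33: L0/L1/L2 = -/FG/AH → run F
t=34: L0/L1/L2 = -/FG/AH → run F
t=35: L0/L1/L2 = -/FG/AH → run F
t=36: L0/L1/L2 = -/G/AH → run G
t=37: L0/L1/L2 = -/G/AH → run G
t=38: L0/L1/L2 = -/-/AH → run A
t=39: L0/L1/L2 = -/-/H → run H
t=40: (idle)
t=41: (idle)
t=42: (idle)
t=43: (idle)
t=44: (idle)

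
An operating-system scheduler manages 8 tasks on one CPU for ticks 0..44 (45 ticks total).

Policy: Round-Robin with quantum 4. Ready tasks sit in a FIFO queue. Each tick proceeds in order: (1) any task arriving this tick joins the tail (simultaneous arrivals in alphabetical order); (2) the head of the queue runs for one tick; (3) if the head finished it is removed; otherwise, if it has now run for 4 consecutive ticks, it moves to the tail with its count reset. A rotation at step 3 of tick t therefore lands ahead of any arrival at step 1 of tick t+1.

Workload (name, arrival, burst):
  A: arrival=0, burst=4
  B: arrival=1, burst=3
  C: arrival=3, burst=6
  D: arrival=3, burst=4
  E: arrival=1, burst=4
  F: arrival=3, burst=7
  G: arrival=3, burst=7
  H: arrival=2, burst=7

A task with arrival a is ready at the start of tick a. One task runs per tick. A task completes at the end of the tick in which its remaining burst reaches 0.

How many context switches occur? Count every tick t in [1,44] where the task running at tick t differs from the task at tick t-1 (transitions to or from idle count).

context switches = 12

t=0: queue=[A] q_used=0 → run A
t=1: queue=[A,B,E] q_used=1 → run A
t=2: queue=[A,B,E,H] q_used=2 → run A
t=3: queue=[A,B,E,H,C,D,F,G] q_used=3 → run A
t=4: queue=[B,E,H,C,D,F,G] q_used=0 → run B
t=5: queue=[B,E,H,C,D,F,G] q_used=1 → run B
t=6: queue=[B,E,H,C,D,F,G] q_used=2 → run B
t=7: queue=[E,H,C,D,F,G] q_used=0 → run E
t=8: queue=[E,H,C,D,F,G] q_used=1 → run E
t=9: queue=[E,H,C,D,F,G] q_used=2 → run E
t=10: queue=[E,H,C,D,F,G] q_used=3 → run E
t=11: queue=[H,C,D,F,G] q_used=0 → run H
t=12: queue=[H,C,D,F,G] q_used=1 → run H
t=13: queue=[H,C,D,F,G] q_used=2 → run H
t=14: queue=[H,C,D,F,G] q_used=3 → run H
t=15: queue=[C,D,F,G,H] q_used=0 → run C
t=16: queue=[C,D,F,G,H] q_used=1 → run C
t=17: queue=[C,D,F,G,H] q_used=2 → run C
t=18: queue=[C,D,F,G,H] q_used=3 → run C
t=19: queue=[D,F,G,H,C] q_used=0 → run D
t=20: queue=[D,F,G,H,C] q_used=1 → run D
t=21: queue=[D,F,G,H,C] q_used=2 → run D
t=22: queue=[D,F,G,H,C] q_used=3 → run D
t=23: queue=[F,G,H,C] q_used=0 → run F
t=24: queue=[F,G,H,C] q_used=1 → run F
t=25: queue=[F,G,H,C] q_used=2 → run F
t=26: queue=[F,G,H,C] q_used=3 → run F
t=27: queue=[G,H,C,F] q_used=0 → run G
t=28: queue=[G,H,C,F] q_used=1 → run G
t=29: queue=[G,H,C,F] q_used=2 → run G
t=30: queue=[G,H,C,F] q_used=3 → run G
t=31: queue=[H,C,F,G] q_used=0 → run H
t=32: queue=[H,C,F,G] q_used=1 → run H
t=33: queue=[H,C,F,G] q_used=2 → run H
t=34: queue=[C,F,G] q_used=0 → run C
t=35: queue=[C,F,G] q_used=1 → run C
t=36: queue=[F,G] q_used=0 → run F
t=37: queue=[F,G] q_used=1 → run F
t=38: queue=[F,G] q_used=2 → run F
t=39: queue=[G] q_used=0 → run G
t=40: queue=[G] q_used=1 → run G
t=41: queue=[G] q_used=2 → run G
t=42: (idle)
t=43: (idle)
t=44: (idle)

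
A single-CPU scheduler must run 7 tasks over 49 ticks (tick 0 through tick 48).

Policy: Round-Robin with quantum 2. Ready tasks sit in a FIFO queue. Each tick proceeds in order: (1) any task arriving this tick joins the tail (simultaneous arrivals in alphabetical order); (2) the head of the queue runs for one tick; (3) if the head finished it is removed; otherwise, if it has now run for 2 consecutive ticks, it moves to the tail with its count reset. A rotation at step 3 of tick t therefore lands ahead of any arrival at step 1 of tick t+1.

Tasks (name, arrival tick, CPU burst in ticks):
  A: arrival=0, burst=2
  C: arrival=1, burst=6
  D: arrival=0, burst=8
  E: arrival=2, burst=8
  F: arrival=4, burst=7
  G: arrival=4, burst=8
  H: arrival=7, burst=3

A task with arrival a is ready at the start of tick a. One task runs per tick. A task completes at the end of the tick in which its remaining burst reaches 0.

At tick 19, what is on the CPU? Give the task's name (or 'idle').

t=0: queue=[A,D] q_used=0 → run A
t=1: queue=[A,D,C] q_used=1 → run A
t=2: queue=[D,C,E] q_used=0 → run D
t=3: queue=[D,C,E] q_used=1 → run D
t=4: queue=[C,E,D,F,G] q_used=0 → run C
t=5: queue=[C,E,D,F,G] q_used=1 → run C
t=6: queue=[E,D,F,G,C] q_used=0 → run E
t=7: queue=[E,D,F,G,C,H] q_used=1 → run E
t=8: queue=[D,F,G,C,H,E] q_used=0 → run D
t=9: queue=[D,F,G,C,H,E] q_used=1 → run D
t=10: queue=[F,G,C,H,E,D] q_used=0 → run F
t=11: queue=[F,G,C,H,E,D] q_used=1 → run F
t=12: queue=[G,C,H,E,D,F] q_used=0 → run G
t=13: queue=[G,C,H,E,D,F] q_used=1 → run G
t=14: queue=[C,H,E,D,F,G] q_used=0 → run C
t=15: queue=[C,H,E,D,F,G] q_used=1 → run C
t=16: queue=[H,E,D,F,G,C] q_used=0 → run H
t=17: queue=[H,E,D,F,G,C] q_used=1 → run H
t=18: queue=[E,D,F,G,C,H] q_used=0 → run E
t=19: queue=[E,D,F,G,C,H] q_used=1 → run E
t=20: queue=[D,F,G,C,H,E] q_used=0 → run D
t=21: queue=[D,F,G,C,H,E] q_used=1 → run D
t=22: queue=[F,G,C,H,E,D] q_used=0 → run F
t=23: queue=[F,G,C,H,E,D] q_used=1 → run F
t=24: queue=[G,C,H,E,D,F] q_used=0 → run G
t=25: queue=[G,C,H,E,D,F] q_used=1 → run G
t=26: queue=[C,H,E,D,F,G] q_used=0 → run C
t=27: queue=[C,H,E,D,F,G] q_used=1 → run C
t=28: queue=[H,E,D,F,G] q_used=0 → run H
t=29: queue=[E,D,F,G] q_used=0 → run E
t=30: queue=[E,D,F,G] q_used=1 → run E
t=31: queue=[D,F,G,E] q_used=0 → run D
t=32: queue=[D,F,G,E] q_used=1 → run D
t=33: queue=[F,G,E] q_used=0 → run F
t=34: queue=[F,G,E] q_used=1 → run F
t=35: queue=[G,E,F] q_used=0 → run G
t=36: queue=[G,E,F] q_used=1 → run G
t=37: queue=[E,F,G] q_used=0 → run E
t=38: queue=[E,F,G] q_used=1 → run E
t=39: queue=[F,G] q_used=0 → run F
t=40: queue=[G] q_used=0 → run G
t=41: queue=[G] q_used=1 → run G
t=42: (idle)
t=43: (idle)
t=44: (idle)
t=45: (idle)
t=46: (idle)
t=47: (idle)
t=48: (idle)

running at tick 19 = E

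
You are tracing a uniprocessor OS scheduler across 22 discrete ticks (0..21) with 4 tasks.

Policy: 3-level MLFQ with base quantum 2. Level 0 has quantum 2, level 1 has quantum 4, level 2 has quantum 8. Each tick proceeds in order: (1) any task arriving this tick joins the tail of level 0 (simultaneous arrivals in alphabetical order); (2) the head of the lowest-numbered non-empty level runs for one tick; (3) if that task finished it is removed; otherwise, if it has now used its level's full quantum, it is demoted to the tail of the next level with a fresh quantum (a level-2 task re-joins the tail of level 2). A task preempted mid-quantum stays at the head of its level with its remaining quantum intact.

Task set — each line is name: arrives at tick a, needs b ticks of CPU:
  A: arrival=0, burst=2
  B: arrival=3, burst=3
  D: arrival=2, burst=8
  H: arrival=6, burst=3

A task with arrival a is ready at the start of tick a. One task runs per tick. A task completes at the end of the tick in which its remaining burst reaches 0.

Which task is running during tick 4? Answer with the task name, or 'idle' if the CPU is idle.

running at tick 4 = B

t=0: L0/L1/L2 = A/-/- → run A
t=1: L0/L1/L2 = A/-/- → run A
t=2: L0/L1/L2 = D/-/- → run D
t=3: L0/L1/L2 = DB/-/- → run D
t=4: L0/L1/L2 = B/D/- → run B
t=5: L0/L1/L2 = B/D/- → run B
t=6: L0/L1/L2 = H/DB/- → run H
t=7: L0/L1/L2 = H/DB/- → run H
t=8: L0/L1/L2 = -/DBH/- → run D
t=9: L0/L1/L2 = -/DBH/- → run D
t=10: L0/L1/L2 = -/DBH/- → run D
t=11: L0/L1/L2 = -/DBH/- → run D
t=12: L0/L1/L2 = -/BH/D → run B
t=13: L0/L1/L2 = -/H/D → run H
t=14: L0/L1/L2 = -/-/D → run D
t=15: L0/L1/L2 = -/-/D → run D
t=16: (idle)
t=17: (idle)
t=18: (idle)
t=19: (idle)
t=20: (idle)
t=21: (idle)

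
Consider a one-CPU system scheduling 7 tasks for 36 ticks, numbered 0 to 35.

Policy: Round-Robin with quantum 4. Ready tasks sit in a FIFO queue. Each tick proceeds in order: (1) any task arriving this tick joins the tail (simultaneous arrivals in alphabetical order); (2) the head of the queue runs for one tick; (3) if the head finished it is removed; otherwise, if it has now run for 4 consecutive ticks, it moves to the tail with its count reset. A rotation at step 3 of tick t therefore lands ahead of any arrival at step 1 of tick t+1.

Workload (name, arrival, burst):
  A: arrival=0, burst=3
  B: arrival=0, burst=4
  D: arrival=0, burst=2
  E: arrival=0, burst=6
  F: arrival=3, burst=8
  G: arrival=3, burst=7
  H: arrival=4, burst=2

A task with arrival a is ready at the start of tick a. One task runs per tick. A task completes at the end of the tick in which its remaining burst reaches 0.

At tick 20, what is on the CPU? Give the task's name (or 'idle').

t=0: queue=[A,B,D,E] q_used=0 → run A
t=1: queue=[A,B,D,E] q_used=1 → run A
t=2: queue=[A,B,D,E] q_used=2 → run A
t=3: queue=[B,D,E,F,G] q_used=0 → run B
t=4: queue=[B,D,E,F,G,H] q_used=1 → run B
t=5: queue=[B,D,E,F,G,H] q_used=2 → run B
t=6: queue=[B,D,E,F,G,H] q_used=3 → run B
t=7: queue=[D,E,F,G,H] q_used=0 → run D
t=8: queue=[D,E,F,G,H] q_used=1 → run D
t=9: queue=[E,F,G,H] q_used=0 → run E
t=10: queue=[E,F,G,H] q_used=1 → run E
t=11: queue=[E,F,G,H] q_used=2 → run E
t=12: queue=[E,F,G,H] q_used=3 → run E
t=13: queue=[F,G,H,E] q_used=0 → run F
t=14: queue=[F,G,H,E] q_used=1 → run F
t=15: queue=[F,G,H,E] q_used=2 → run F
t=16: queue=[F,G,H,E] q_used=3 → run F
t=17: queue=[G,H,E,F] q_used=0 → run G
t=18: queue=[G,H,E,F] q_used=1 → run G
t=19: queue=[G,H,E,F] q_used=2 → run G
t=20: queue=[G,H,E,F] q_used=3 → run G
t=21: queue=[H,E,F,G] q_used=0 → run H
t=22: queue=[H,E,F,G] q_used=1 → run H
t=23: queue=[E,F,G] q_used=0 → run E
t=24: queue=[E,F,G] q_used=1 → run E
t=25: queue=[F,G] q_used=0 → run F
t=26: queue=[F,G] q_used=1 → run F
t=27: queue=[F,G] q_used=2 → run F
t=28: queue=[F,G] q_used=3 → run F
t=29: queue=[G] q_used=0 → run G
t=30: queue=[G] q_used=1 → run G
t=31: queue=[G] q_used=2 → run G
t=32: (idle)
t=33: (idle)
t=34: (idle)
t=35: (idle)

running at tick 20 = G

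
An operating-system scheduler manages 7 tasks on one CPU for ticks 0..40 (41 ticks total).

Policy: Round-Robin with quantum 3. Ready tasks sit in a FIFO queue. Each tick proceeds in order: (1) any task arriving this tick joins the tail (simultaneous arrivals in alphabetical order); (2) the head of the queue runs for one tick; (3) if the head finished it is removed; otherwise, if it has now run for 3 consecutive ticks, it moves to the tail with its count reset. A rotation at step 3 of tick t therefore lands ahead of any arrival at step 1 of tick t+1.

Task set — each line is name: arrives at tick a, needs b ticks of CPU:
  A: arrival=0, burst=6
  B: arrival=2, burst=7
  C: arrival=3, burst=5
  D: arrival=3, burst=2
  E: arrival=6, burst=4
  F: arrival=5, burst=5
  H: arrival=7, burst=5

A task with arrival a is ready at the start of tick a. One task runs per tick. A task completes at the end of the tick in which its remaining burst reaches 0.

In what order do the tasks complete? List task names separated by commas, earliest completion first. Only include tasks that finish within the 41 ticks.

t=0: queue=[A] q_used=0 → run A
t=1: queue=[A] q_used=1 → run A
t=2: queue=[A,B] q_used=2 → run A
t=3: queue=[B,A,C,D] q_used=0 → run B
t=4: queue=[B,A,C,D] q_used=1 → run B
t=5: queue=[B,A,C,D,F] q_used=2 → run B
t=6: queue=[A,C,D,F,B,E] q_used=0 → run A
t=7: queue=[A,C,D,F,B,E,H] q_used=1 → run A
t=8: queue=[A,C,D,F,B,E,H] q_used=2 → run A
t=9: queue=[C,D,F,B,E,H] q_used=0 → run C
t=10: queue=[C,D,F,B,E,H] q_used=1 → run C
t=11: queue=[C,D,F,B,E,H] q_used=2 → run C
t=12: queue=[D,F,B,E,H,C] q_used=0 → run D
t=13: queue=[D,F,B,E,H,C] q_used=1 → run D
t=14: queue=[F,B,E,H,C] q_used=0 → run F
t=15: queue=[F,B,E,H,C] q_used=1 → run F
t=16: queue=[F,B,E,H,C] q_used=2 → run F
t=17: queue=[B,E,H,C,F] q_used=0 → run B
t=18: queue=[B,E,H,C,F] q_used=1 → run B
t=19: queue=[B,E,H,C,F] q_used=2 → run B
t=20: queue=[E,H,C,F,B] q_used=0 → run E
t=21: queue=[E,H,C,F,B] q_used=1 → run E
t=22: queue=[E,H,C,F,B] q_used=2 → run E
t=23: queue=[H,C,F,B,E] q_used=0 → run H
t=24: queue=[H,C,F,B,E] q_used=1 → run H
t=25: queue=[H,C,F,B,E] q_used=2 → run H
t=26: queue=[C,F,B,E,H] q_used=0 → run C
t=27: queue=[C,F,B,E,H] q_used=1 → run C
t=28: queue=[F,B,E,H] q_used=0 → run F
t=29: queue=[F,B,E,H] q_used=1 → run F
t=30: queue=[B,E,H] q_used=0 → run B
t=31: queue=[E,H] q_used=0 → run E
t=32: queue=[H] q_used=0 → run H
t=33: queue=[H] q_used=1 → run H
t=34: (idle)
t=35: (idle)
t=36: (idle)
t=37: (idle)
t=38: (idle)
t=39: (idle)
t=40: (idle)

completion order = A, D, C, F, B, E, H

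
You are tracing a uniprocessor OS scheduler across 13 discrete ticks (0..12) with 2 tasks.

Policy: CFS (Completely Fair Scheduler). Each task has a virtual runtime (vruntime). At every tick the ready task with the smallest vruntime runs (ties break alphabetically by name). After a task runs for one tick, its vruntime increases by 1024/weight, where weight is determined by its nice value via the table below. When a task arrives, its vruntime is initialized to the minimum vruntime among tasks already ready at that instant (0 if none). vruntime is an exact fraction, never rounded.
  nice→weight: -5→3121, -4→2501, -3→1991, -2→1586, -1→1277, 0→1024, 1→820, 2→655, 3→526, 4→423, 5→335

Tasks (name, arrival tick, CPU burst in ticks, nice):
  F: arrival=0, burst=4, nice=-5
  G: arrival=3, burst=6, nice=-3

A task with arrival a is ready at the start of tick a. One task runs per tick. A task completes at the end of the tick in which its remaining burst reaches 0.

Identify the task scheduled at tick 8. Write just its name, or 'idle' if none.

running at tick 8 = G

t=0: vr[F=0] → run F
t=1: vr[F=1024/3121] → run F
t=2: vr[F=2048/3121] → run F
t=3: vr[F=3072/3121 G=3072/3121] → run F
t=4: vr[G=3072/3121] → run G
t=5: vr[G=9312256/6213911] → run G
t=6: vr[G=12508160/6213911] → run G
t=7: vr[G=15704064/6213911] → run G
t=8: vr[G=18899968/6213911] → run G
t=9: vr[G=22095872/6213911] → run G
t=10: (idle)
t=11: (idle)
t=12: (idle)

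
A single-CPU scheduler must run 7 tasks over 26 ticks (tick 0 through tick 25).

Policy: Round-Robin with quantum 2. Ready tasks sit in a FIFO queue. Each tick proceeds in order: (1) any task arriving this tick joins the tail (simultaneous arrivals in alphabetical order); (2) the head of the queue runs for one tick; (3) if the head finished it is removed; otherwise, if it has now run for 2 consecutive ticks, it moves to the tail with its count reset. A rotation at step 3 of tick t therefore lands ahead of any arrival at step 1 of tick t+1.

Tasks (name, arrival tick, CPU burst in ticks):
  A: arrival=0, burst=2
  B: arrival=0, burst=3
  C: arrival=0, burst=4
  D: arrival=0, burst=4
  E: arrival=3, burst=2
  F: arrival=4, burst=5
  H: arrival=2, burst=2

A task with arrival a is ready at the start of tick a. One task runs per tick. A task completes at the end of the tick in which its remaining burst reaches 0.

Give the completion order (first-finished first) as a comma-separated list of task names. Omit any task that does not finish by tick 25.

t=0: queue=[A,B,C,D] q_used=0 → run A
t=1: queue=[A,B,C,D] q_used=1 → run A
t=2: queue=[B,C,D,H] q_used=0 → run B
t=3: queue=[B,C,D,H,E] q_used=1 → run B
t=4: queue=[C,D,H,E,B,F] q_used=0 → run C
t=5: queue=[C,D,H,E,B,F] q_used=1 → run C
t=6: queue=[D,H,E,B,F,C] q_used=0 → run D
t=7: queue=[D,H,E,B,F,C] q_used=1 → run D
t=8: queue=[H,E,B,F,C,D] q_used=0 → run H
t=9: queue=[H,E,B,F,C,D] q_used=1 → run H
t=10: queue=[E,B,F,C,D] q_used=0 → run E
t=11: queue=[E,B,F,C,D] q_used=1 → run E
t=12: queue=[B,F,C,D] q_used=0 → run B
t=13: queue=[F,C,D] q_used=0 → run F
t=14: queue=[F,C,D] q_used=1 → run F
t=15: queue=[C,D,F] q_used=0 → run C
t=16: queue=[C,D,F] q_used=1 → run C
t=17: queue=[D,F] q_used=0 → run D
t=18: queue=[D,F] q_used=1 → run D
t=19: queue=[F] q_used=0 → run F
t=20: queue=[F] q_used=1 → run F
t=21: queue=[F] q_used=0 → run F
t=22: (idle)
t=23: (idle)
t=24: (idle)
t=25: (idle)

completion order = A, H, E, B, C, D, F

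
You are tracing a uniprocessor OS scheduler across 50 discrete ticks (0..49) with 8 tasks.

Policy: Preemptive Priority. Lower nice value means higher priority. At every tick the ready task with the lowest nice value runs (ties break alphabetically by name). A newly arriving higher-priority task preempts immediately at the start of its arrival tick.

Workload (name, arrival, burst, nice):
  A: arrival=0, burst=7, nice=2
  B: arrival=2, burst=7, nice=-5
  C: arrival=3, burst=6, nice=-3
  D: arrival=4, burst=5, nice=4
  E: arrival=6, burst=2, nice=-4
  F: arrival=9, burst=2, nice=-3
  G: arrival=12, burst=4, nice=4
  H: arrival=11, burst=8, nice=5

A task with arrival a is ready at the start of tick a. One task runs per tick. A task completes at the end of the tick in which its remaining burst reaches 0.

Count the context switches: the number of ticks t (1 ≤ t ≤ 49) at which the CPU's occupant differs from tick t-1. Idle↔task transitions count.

context switches = 9

t=0: ready={A} → run A
t=1: ready={A} → run A
t=2: ready={A,B} → run B
t=3: ready={A,B,C} → run B
t=4: ready={A,B,C,D} → run B
t=5: ready={A,B,C,D} → run B
t=6: ready={A,B,C,D,E} → run B
t=7: ready={A,B,C,D,E} → run B
t=8: ready={A,B,C,D,E} → run B
t=9: ready={A,C,D,E,F} → run E
t=10: ready={A,C,D,E,F} → run E
t=11: ready={A,C,D,F,H} → run C
t=12: ready={A,C,D,F,G,H} → run C
t=13: ready={A,C,D,F,G,H} → run C
t=14: ready={A,C,D,F,G,H} → run C
t=15: ready={A,C,D,F,G,H} → run C
t=16: ready={A,C,D,F,G,H} → run C
t=17: ready={A,D,F,G,H} → run F
t=18: ready={A,D,F,G,H} → run F
t=19: ready={A,D,G,H} → run A
t=20: ready={A,D,G,H} → run A
t=21: ready={A,D,G,H} → run A
t=22: ready={A,D,G,H} → run A
t=23: ready={A,D,G,H} → run A
t=24: ready={D,G,H} → run D
t=25: ready={D,G,H} → run D
t=26: ready={D,G,H} → run D
t=27: ready={D,G,H} → run D
t=28: ready={D,G,H} → run D
t=29: ready={G,H} → run G
t=30: ready={G,H} → run G
t=31: ready={G,H} → run G
t=32: ready={G,H} → run G
t=33: ready={H} → run H
t=34: ready={H} → run H
t=35: ready={H} → run H
t=36: ready={H} → run H
t=37: ready={H} → run H
t=38: ready={H} → run H
t=39: ready={H} → run H
t=40: ready={H} → run H
t=41: (idle)
t=42: (idle)
t=43: (idle)
t=44: (idle)
t=45: (idle)
t=46: (idle)
t=47: (idle)
t=48: (idle)
t=49: (idle)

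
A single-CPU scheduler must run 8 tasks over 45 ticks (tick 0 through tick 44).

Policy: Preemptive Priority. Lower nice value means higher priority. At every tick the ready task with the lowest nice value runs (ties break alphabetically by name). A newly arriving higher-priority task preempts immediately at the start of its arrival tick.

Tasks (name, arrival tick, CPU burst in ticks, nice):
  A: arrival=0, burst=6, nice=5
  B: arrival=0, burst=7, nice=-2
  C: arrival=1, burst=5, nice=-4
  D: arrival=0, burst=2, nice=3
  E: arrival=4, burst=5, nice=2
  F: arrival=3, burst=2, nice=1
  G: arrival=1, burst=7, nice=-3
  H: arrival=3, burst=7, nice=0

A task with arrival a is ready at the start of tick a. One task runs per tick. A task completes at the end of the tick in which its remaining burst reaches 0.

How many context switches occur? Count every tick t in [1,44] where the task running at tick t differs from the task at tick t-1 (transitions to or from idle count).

context switches = 9

t=0: ready={A,B,D} → run B
t=1: ready={A,B,C,D,G} → run C
t=2: ready={A,B,C,D,G} → run C
t=3: ready={A,B,C,D,F,G,H} → run C
t=4: ready={A,B,C,D,E,F,G,H} → run C
t=5: ready={A,B,C,D,E,F,G,H} → run C
t=6: ready={A,B,D,E,F,G,H} → run G
t=7: ready={A,B,D,E,F,G,H} → run G
t=8: ready={A,B,D,E,F,G,H} → run G
t=9: ready={A,B,D,E,F,G,H} → run G
t=10: ready={A,B,D,E,F,G,H} → run G
t=11: ready={A,B,D,E,F,G,H} → run G
t=12: ready={A,B,D,E,F,G,H} → run G
t=13: ready={A,B,D,E,F,H} → run B
t=14: ready={A,B,D,E,F,H} → run B
t=15: ready={A,B,D,E,F,H} → run B
t=16: ready={A,B,D,E,F,H} → run B
t=17: ready={A,B,D,E,F,H} → run B
t=18: ready={A,B,D,E,F,H} → run B
t=19: ready={A,D,E,F,H} → run H
t=20: ready={A,D,E,F,H} → run H
t=21: ready={A,D,E,F,H} → run H
t=22: ready={A,D,E,F,H} → run H
t=23: ready={A,D,E,F,H} → run H
t=24: ready={A,D,E,F,H} → run H
t=25: ready={A,D,E,F,H} → run H
t=26: ready={A,D,E,F} → run F
t=27: ready={A,D,E,F} → run F
t=28: ready={A,D,E} → run E
t=29: ready={A,D,E} → run E
t=30: ready={A,D,E} → run E
t=31: ready={A,D,E} → run E
t=32: ready={A,D,E} → run E
t=33: ready={A,D} → run D
t=34: ready={A,D} → run D
t=35: ready={A} → run A
t=36: ready={A} → run A
t=37: ready={A} → run A
t=38: ready={A} → run A
t=39: ready={A} → run A
t=40: ready={A} → run A
t=41: (idle)
t=42: (idle)
t=43: (idle)
t=44: (idle)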